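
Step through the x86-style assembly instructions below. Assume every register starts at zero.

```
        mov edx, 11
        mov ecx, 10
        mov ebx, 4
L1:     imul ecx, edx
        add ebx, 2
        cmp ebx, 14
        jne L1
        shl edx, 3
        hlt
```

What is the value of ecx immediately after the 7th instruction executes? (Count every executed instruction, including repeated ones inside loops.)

after mov edx, 11: edx=11
after mov ecx, 10: ecx=10
after mov ebx, 4: ebx=4
after imul ecx, edx: ecx=10*11=110
after add ebx, 2: ebx=4+2=6
cmp ebx, 14  (cmp 6,14)
jne L1: taken
After step 7: ecx = 110.

110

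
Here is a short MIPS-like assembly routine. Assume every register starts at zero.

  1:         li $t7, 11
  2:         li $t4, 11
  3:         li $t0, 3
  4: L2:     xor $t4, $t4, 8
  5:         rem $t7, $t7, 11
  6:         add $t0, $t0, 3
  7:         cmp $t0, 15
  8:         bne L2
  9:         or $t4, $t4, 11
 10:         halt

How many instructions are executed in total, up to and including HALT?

li $t7, 11 → $t7=11
li $t4, 11 → $t4=11
li $t0, 3 → $t0=3
xor $t4, $t4, 8 → $t4=11^8=3
rem $t7, $t7, 11 → $t7=11%11=0
add $t0, $t0, 3 → $t0=3+3=6
cmp $t0, 15  (cmp 6,15)
bne L2: taken
xor $t4, $t4, 8 → $t4=3^8=11
rem $t7, $t7, 11 → $t7=0%11=0
add $t0, $t0, 3 → $t0=6+3=9
cmp $t0, 15  (cmp 9,15)
bne L2: taken
xor $t4, $t4, 8 → $t4=11^8=3
rem $t7, $t7, 11 → $t7=0%11=0
add $t0, $t0, 3 → $t0=9+3=12
cmp $t0, 15  (cmp 12,15)
bne L2: taken
xor $t4, $t4, 8 → $t4=3^8=11
rem $t7, $t7, 11 → $t7=0%11=0
add $t0, $t0, 3 → $t0=12+3=15
cmp $t0, 15  (cmp 15,15)
bne L2: not taken
or $t4, $t4, 11 → $t4=11|11=11
halt.
Total executed instructions: 25.

25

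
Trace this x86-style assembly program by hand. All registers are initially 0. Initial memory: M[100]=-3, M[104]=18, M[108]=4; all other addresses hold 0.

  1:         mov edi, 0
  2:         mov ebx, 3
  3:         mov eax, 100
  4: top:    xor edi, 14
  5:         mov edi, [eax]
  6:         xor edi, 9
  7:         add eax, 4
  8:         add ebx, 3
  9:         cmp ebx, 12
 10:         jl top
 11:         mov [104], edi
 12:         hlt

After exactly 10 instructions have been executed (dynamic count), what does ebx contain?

6

mov edi, 0 → edi=0
mov ebx, 3 → ebx=3
mov eax, 100 → eax=100
xor edi, 14 → edi=0^14=14
mov edi, [eax] → edi=M[100]=-3
xor edi, 9 → edi=(-3)^9=-12
add eax, 4 → eax=100+4=104
add ebx, 3 → ebx=3+3=6
cmp ebx, 12  (cmp 6,12)
jl top: taken
After step 10: ebx = 6.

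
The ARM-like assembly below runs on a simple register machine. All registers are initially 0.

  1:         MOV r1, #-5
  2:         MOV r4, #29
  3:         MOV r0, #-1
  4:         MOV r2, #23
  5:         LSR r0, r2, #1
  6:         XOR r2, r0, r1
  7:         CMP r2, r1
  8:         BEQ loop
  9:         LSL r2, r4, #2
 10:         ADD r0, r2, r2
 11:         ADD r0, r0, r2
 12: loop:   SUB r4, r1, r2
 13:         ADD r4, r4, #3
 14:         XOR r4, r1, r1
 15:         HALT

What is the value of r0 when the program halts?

348

after MOV r1, #-5: r1=-5
after MOV r4, #29: r4=29
after MOV r0, #-1: r0=-1
after MOV r2, #23: r2=23
after LSR r0, r2, #1: r0=23>>1=11
after XOR r2, r0, r1: r2=11^(-5)=-16
CMP r2, r1  (cmp -16,-5)
BEQ loop: not taken
after LSL r2, r4, #2: r2=29<<2=116
after ADD r0, r2, r2: r0=116+116=232
after ADD r0, r0, r2: r0=232+116=348
after SUB r4, r1, r2: r4=(-5)-116=-121
after ADD r4, r4, #3: r4=(-121)+3=-118
after XOR r4, r1, r1: r4=(-5)^(-5)=0
halt.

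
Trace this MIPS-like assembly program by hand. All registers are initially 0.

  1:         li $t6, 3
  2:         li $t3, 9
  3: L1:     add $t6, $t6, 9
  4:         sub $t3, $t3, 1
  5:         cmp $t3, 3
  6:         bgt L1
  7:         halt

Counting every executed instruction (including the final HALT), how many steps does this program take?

27

after li $t6, 3: $t6=3
after li $t3, 9: $t3=9
after add $t6, $t6, 9: $t6=3+9=12
after sub $t3, $t3, 1: $t3=9-1=8
cmp $t3, 3  (cmp 8,3)
bgt L1: taken
after add $t6, $t6, 9: $t6=12+9=21
after sub $t3, $t3, 1: $t3=8-1=7
cmp $t3, 3  (cmp 7,3)
bgt L1: taken
after add $t6, $t6, 9: $t6=21+9=30
after sub $t3, $t3, 1: $t3=7-1=6
cmp $t3, 3  (cmp 6,3)
bgt L1: taken
after add $t6, $t6, 9: $t6=30+9=39
after sub $t3, $t3, 1: $t3=6-1=5
cmp $t3, 3  (cmp 5,3)
bgt L1: taken
after add $t6, $t6, 9: $t6=39+9=48
after sub $t3, $t3, 1: $t3=5-1=4
cmp $t3, 3  (cmp 4,3)
bgt L1: taken
after add $t6, $t6, 9: $t6=48+9=57
after sub $t3, $t3, 1: $t3=4-1=3
cmp $t3, 3  (cmp 3,3)
bgt L1: not taken
halt.
Total executed instructions: 27.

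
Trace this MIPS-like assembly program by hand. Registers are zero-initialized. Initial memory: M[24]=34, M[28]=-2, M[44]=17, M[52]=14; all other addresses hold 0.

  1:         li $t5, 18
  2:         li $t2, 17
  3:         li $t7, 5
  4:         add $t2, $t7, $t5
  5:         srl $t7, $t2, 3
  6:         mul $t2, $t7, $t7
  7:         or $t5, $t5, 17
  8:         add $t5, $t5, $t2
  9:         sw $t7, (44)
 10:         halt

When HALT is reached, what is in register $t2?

li $t5, 18 → $t5=18
li $t2, 17 → $t2=17
li $t7, 5 → $t7=5
add $t2, $t7, $t5 → $t2=5+18=23
srl $t7, $t2, 3 → $t7=23>>3=2
mul $t2, $t7, $t7 → $t2=2*2=4
or $t5, $t5, 17 → $t5=18|17=19
add $t5, $t5, $t2 → $t5=19+4=23
sw $t7, (44) → M[44]=2
halt.

4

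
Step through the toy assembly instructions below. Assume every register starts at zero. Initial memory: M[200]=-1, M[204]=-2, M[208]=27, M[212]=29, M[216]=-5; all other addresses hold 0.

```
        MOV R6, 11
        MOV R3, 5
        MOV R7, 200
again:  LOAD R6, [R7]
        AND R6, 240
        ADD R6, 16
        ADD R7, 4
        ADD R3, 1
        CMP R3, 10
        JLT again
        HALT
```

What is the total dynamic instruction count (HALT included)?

39

R6=11
R3=5
R7=200
R6=M[200]=-1
R6=(-1)&240=240
R6=240+16=256
R7=200+4=204
R3=5+1=6
CMP R3, 10  (cmp 6,10)
JLT again: taken
R6=M[204]=-2
R6=(-2)&240=240
R6=240+16=256
R7=204+4=208
R3=6+1=7
CMP R3, 10  (cmp 7,10)
JLT again: taken
R6=M[208]=27
R6=27&240=16
R6=16+16=32
R7=208+4=212
R3=7+1=8
CMP R3, 10  (cmp 8,10)
JLT again: taken
R6=M[212]=29
R6=29&240=16
R6=16+16=32
R7=212+4=216
R3=8+1=9
CMP R3, 10  (cmp 9,10)
JLT again: taken
R6=M[216]=-5
R6=(-5)&240=240
R6=240+16=256
R7=216+4=220
R3=9+1=10
CMP R3, 10  (cmp 10,10)
JLT again: not taken
halt.
Total executed instructions: 39.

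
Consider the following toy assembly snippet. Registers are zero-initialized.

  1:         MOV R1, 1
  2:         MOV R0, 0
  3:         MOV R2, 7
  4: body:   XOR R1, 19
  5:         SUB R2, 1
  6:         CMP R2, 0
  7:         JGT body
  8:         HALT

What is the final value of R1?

18

MOV R1, 1 → R1=1
MOV R0, 0 → R0=0
MOV R2, 7 → R2=7
XOR R1, 19 → R1=1^19=18
SUB R2, 1 → R2=7-1=6
CMP R2, 0  (cmp 6,0)
JGT body: taken
XOR R1, 19 → R1=18^19=1
SUB R2, 1 → R2=6-1=5
CMP R2, 0  (cmp 5,0)
JGT body: taken
XOR R1, 19 → R1=1^19=18
SUB R2, 1 → R2=5-1=4
CMP R2, 0  (cmp 4,0)
JGT body: taken
XOR R1, 19 → R1=18^19=1
SUB R2, 1 → R2=4-1=3
CMP R2, 0  (cmp 3,0)
JGT body: taken
XOR R1, 19 → R1=1^19=18
SUB R2, 1 → R2=3-1=2
CMP R2, 0  (cmp 2,0)
JGT body: taken
XOR R1, 19 → R1=18^19=1
SUB R2, 1 → R2=2-1=1
CMP R2, 0  (cmp 1,0)
JGT body: taken
XOR R1, 19 → R1=1^19=18
SUB R2, 1 → R2=1-1=0
CMP R2, 0  (cmp 0,0)
JGT body: not taken
halt.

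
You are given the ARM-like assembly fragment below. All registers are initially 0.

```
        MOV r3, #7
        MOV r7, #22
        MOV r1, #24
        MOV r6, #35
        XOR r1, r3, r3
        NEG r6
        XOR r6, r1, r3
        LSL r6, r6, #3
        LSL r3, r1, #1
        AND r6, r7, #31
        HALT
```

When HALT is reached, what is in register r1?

MOV r3, #7 → r3=7
MOV r7, #22 → r7=22
MOV r1, #24 → r1=24
MOV r6, #35 → r6=35
XOR r1, r3, r3 → r1=7^7=0
NEG r6 → r6=-(35)=-35
XOR r6, r1, r3 → r6=0^7=7
LSL r6, r6, #3 → r6=7<<3=56
LSL r3, r1, #1 → r3=0<<1=0
AND r6, r7, #31 → r6=22&31=22
halt.

0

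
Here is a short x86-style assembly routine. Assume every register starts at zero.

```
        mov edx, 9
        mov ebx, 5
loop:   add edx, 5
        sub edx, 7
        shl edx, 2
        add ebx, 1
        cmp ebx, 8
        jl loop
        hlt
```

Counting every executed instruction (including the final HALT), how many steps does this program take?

after mov edx, 9: edx=9
after mov ebx, 5: ebx=5
after add edx, 5: edx=9+5=14
after sub edx, 7: edx=14-7=7
after shl edx, 2: edx=7<<2=28
after add ebx, 1: ebx=5+1=6
cmp ebx, 8  (cmp 6,8)
jl loop: taken
after add edx, 5: edx=28+5=33
after sub edx, 7: edx=33-7=26
after shl edx, 2: edx=26<<2=104
after add ebx, 1: ebx=6+1=7
cmp ebx, 8  (cmp 7,8)
jl loop: taken
after add edx, 5: edx=104+5=109
after sub edx, 7: edx=109-7=102
after shl edx, 2: edx=102<<2=408
after add ebx, 1: ebx=7+1=8
cmp ebx, 8  (cmp 8,8)
jl loop: not taken
halt.
Total executed instructions: 21.

21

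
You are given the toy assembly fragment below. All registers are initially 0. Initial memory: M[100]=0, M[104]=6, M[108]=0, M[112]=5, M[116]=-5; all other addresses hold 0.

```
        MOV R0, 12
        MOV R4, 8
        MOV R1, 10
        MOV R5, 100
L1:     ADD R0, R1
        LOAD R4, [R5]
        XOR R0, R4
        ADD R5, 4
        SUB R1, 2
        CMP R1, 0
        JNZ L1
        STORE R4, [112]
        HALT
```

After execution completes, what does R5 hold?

120

MOV R0, 12 → R0=12
MOV R4, 8 → R4=8
MOV R1, 10 → R1=10
MOV R5, 100 → R5=100
ADD R0, R1 → R0=12+10=22
LOAD R4, [R5] → R4=M[100]=0
XOR R0, R4 → R0=22^0=22
ADD R5, 4 → R5=100+4=104
SUB R1, 2 → R1=10-2=8
CMP R1, 0  (cmp 8,0)
JNZ L1: taken
ADD R0, R1 → R0=22+8=30
LOAD R4, [R5] → R4=M[104]=6
XOR R0, R4 → R0=30^6=24
ADD R5, 4 → R5=104+4=108
SUB R1, 2 → R1=8-2=6
CMP R1, 0  (cmp 6,0)
JNZ L1: taken
ADD R0, R1 → R0=24+6=30
LOAD R4, [R5] → R4=M[108]=0
XOR R0, R4 → R0=30^0=30
ADD R5, 4 → R5=108+4=112
SUB R1, 2 → R1=6-2=4
CMP R1, 0  (cmp 4,0)
JNZ L1: taken
ADD R0, R1 → R0=30+4=34
LOAD R4, [R5] → R4=M[112]=5
XOR R0, R4 → R0=34^5=39
ADD R5, 4 → R5=112+4=116
SUB R1, 2 → R1=4-2=2
CMP R1, 0  (cmp 2,0)
JNZ L1: taken
ADD R0, R1 → R0=39+2=41
LOAD R4, [R5] → R4=M[116]=-5
XOR R0, R4 → R0=41^(-5)=-46
ADD R5, 4 → R5=116+4=120
SUB R1, 2 → R1=2-2=0
CMP R1, 0  (cmp 0,0)
JNZ L1: not taken
STORE R4, [112] → M[112]=-5
halt.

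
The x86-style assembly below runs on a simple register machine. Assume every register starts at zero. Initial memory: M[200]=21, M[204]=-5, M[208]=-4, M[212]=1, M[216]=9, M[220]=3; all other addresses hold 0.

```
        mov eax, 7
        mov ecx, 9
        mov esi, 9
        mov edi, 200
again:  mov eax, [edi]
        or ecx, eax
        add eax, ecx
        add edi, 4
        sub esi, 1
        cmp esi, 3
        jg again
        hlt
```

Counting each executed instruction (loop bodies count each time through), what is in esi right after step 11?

8

eax=7
ecx=9
esi=9
edi=200
eax=M[200]=21
ecx=9|21=29
eax=21+29=50
edi=200+4=204
esi=9-1=8
cmp esi, 3  (cmp 8,3)
jg again: taken
After step 11: esi = 8.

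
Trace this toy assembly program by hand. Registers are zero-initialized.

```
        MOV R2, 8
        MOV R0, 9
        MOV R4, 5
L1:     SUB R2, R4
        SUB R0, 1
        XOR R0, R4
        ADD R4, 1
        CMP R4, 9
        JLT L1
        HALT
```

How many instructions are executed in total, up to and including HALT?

28

MOV R2, 8 → R2=8
MOV R0, 9 → R0=9
MOV R4, 5 → R4=5
SUB R2, R4 → R2=8-5=3
SUB R0, 1 → R0=9-1=8
XOR R0, R4 → R0=8^5=13
ADD R4, 1 → R4=5+1=6
CMP R4, 9  (cmp 6,9)
JLT L1: taken
SUB R2, R4 → R2=3-6=-3
SUB R0, 1 → R0=13-1=12
XOR R0, R4 → R0=12^6=10
ADD R4, 1 → R4=6+1=7
CMP R4, 9  (cmp 7,9)
JLT L1: taken
SUB R2, R4 → R2=(-3)-7=-10
SUB R0, 1 → R0=10-1=9
XOR R0, R4 → R0=9^7=14
ADD R4, 1 → R4=7+1=8
CMP R4, 9  (cmp 8,9)
JLT L1: taken
SUB R2, R4 → R2=(-10)-8=-18
SUB R0, 1 → R0=14-1=13
XOR R0, R4 → R0=13^8=5
ADD R4, 1 → R4=8+1=9
CMP R4, 9  (cmp 9,9)
JLT L1: not taken
halt.
Total executed instructions: 28.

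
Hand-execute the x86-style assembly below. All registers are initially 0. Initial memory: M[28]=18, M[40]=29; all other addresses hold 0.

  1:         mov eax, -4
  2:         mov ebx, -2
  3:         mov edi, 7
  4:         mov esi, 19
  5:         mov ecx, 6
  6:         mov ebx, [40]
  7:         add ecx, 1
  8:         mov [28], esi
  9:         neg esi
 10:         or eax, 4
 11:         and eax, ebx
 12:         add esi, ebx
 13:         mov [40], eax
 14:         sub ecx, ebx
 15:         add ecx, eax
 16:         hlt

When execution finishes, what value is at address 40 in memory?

eax=-4
ebx=-2
edi=7
esi=19
ecx=6
ebx=M[40]=29
ecx=6+1=7
mov [28], esi → M[28]=19
esi=-(19)=-19
eax=(-4)|4=-4
eax=(-4)&29=28
esi=(-19)+29=10
mov [40], eax → M[40]=28
ecx=7-29=-22
ecx=(-22)+28=6
halt.

28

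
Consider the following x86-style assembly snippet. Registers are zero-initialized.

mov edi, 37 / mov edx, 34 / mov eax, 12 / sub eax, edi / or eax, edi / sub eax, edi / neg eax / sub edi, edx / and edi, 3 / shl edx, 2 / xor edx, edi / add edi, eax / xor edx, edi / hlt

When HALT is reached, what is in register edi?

mov edi, 37 → edi=37
mov edx, 34 → edx=34
mov eax, 12 → eax=12
sub eax, edi → eax=12-37=-25
or eax, edi → eax=(-25)|37=-25
sub eax, edi → eax=(-25)-37=-62
neg eax → eax=-(-62)=62
sub edi, edx → edi=37-34=3
and edi, 3 → edi=3&3=3
shl edx, 2 → edx=34<<2=136
xor edx, edi → edx=136^3=139
add edi, eax → edi=3+62=65
xor edx, edi → edx=139^65=202
halt.

65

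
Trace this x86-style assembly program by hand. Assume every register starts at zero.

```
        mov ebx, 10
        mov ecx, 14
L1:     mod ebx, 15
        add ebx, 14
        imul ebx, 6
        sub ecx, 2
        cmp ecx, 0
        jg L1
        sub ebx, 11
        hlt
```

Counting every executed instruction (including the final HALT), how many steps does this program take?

ebx=10
ecx=14
ebx=10%15=10
ebx=10+14=24
ebx=24*6=144
ecx=14-2=12
cmp ecx, 0  (cmp 12,0)
jg L1: taken
ebx=144%15=9
ebx=9+14=23
ebx=23*6=138
ecx=12-2=10
cmp ecx, 0  (cmp 10,0)
jg L1: taken
ebx=138%15=3
ebx=3+14=17
ebx=17*6=102
ecx=10-2=8
cmp ecx, 0  (cmp 8,0)
jg L1: taken
ebx=102%15=12
ebx=12+14=26
ebx=26*6=156
ecx=8-2=6
cmp ecx, 0  (cmp 6,0)
jg L1: taken
ebx=156%15=6
ebx=6+14=20
ebx=20*6=120
ecx=6-2=4
cmp ecx, 0  (cmp 4,0)
jg L1: taken
ebx=120%15=0
ebx=0+14=14
ebx=14*6=84
ecx=4-2=2
cmp ecx, 0  (cmp 2,0)
jg L1: taken
ebx=84%15=9
ebx=9+14=23
ebx=23*6=138
ecx=2-2=0
cmp ecx, 0  (cmp 0,0)
jg L1: not taken
ebx=138-11=127
halt.
Total executed instructions: 46.

46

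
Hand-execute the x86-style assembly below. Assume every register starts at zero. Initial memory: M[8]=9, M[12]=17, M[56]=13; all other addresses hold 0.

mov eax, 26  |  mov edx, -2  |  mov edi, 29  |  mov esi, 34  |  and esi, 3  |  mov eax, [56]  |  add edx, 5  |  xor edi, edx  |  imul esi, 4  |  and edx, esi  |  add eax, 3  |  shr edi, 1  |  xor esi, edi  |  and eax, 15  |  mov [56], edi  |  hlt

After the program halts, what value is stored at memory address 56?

15

mov eax, 26 → eax=26
mov edx, -2 → edx=-2
mov edi, 29 → edi=29
mov esi, 34 → esi=34
and esi, 3 → esi=34&3=2
mov eax, [56] → eax=M[56]=13
add edx, 5 → edx=(-2)+5=3
xor edi, edx → edi=29^3=30
imul esi, 4 → esi=2*4=8
and edx, esi → edx=3&8=0
add eax, 3 → eax=13+3=16
shr edi, 1 → edi=30>>1=15
xor esi, edi → esi=8^15=7
and eax, 15 → eax=16&15=0
mov [56], edi → M[56]=15
halt.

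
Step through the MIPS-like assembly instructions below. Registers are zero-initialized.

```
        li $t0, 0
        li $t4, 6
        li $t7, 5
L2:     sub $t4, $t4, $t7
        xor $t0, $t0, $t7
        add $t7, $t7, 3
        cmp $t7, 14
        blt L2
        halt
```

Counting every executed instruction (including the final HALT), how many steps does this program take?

19

after li $t0, 0: $t0=0
after li $t4, 6: $t4=6
after li $t7, 5: $t7=5
after sub $t4, $t4, $t7: $t4=6-5=1
after xor $t0, $t0, $t7: $t0=0^5=5
after add $t7, $t7, 3: $t7=5+3=8
cmp $t7, 14  (cmp 8,14)
blt L2: taken
after sub $t4, $t4, $t7: $t4=1-8=-7
after xor $t0, $t0, $t7: $t0=5^8=13
after add $t7, $t7, 3: $t7=8+3=11
cmp $t7, 14  (cmp 11,14)
blt L2: taken
after sub $t4, $t4, $t7: $t4=(-7)-11=-18
after xor $t0, $t0, $t7: $t0=13^11=6
after add $t7, $t7, 3: $t7=11+3=14
cmp $t7, 14  (cmp 14,14)
blt L2: not taken
halt.
Total executed instructions: 19.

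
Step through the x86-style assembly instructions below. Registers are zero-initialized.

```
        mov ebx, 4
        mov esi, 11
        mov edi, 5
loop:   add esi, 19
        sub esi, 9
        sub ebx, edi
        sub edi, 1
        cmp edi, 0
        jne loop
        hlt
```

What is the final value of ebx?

ebx=4
esi=11
edi=5
esi=11+19=30
esi=30-9=21
ebx=4-5=-1
edi=5-1=4
cmp edi, 0  (cmp 4,0)
jne loop: taken
esi=21+19=40
esi=40-9=31
ebx=(-1)-4=-5
edi=4-1=3
cmp edi, 0  (cmp 3,0)
jne loop: taken
esi=31+19=50
esi=50-9=41
ebx=(-5)-3=-8
edi=3-1=2
cmp edi, 0  (cmp 2,0)
jne loop: taken
esi=41+19=60
esi=60-9=51
ebx=(-8)-2=-10
edi=2-1=1
cmp edi, 0  (cmp 1,0)
jne loop: taken
esi=51+19=70
esi=70-9=61
ebx=(-10)-1=-11
edi=1-1=0
cmp edi, 0  (cmp 0,0)
jne loop: not taken
halt.

-11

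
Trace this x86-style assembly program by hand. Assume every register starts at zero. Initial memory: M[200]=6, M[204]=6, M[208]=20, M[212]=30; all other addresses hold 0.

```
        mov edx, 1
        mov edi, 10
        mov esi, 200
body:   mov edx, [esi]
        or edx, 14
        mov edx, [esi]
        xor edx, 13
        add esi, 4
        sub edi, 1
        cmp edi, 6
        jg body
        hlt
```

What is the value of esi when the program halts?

216

edx=1
edi=10
esi=200
edx=M[200]=6
edx=6|14=14
edx=M[200]=6
edx=6^13=11
esi=200+4=204
edi=10-1=9
cmp edi, 6  (cmp 9,6)
jg body: taken
edx=M[204]=6
edx=6|14=14
edx=M[204]=6
edx=6^13=11
esi=204+4=208
edi=9-1=8
cmp edi, 6  (cmp 8,6)
jg body: taken
edx=M[208]=20
edx=20|14=30
edx=M[208]=20
edx=20^13=25
esi=208+4=212
edi=8-1=7
cmp edi, 6  (cmp 7,6)
jg body: taken
edx=M[212]=30
edx=30|14=30
edx=M[212]=30
edx=30^13=19
esi=212+4=216
edi=7-1=6
cmp edi, 6  (cmp 6,6)
jg body: not taken
halt.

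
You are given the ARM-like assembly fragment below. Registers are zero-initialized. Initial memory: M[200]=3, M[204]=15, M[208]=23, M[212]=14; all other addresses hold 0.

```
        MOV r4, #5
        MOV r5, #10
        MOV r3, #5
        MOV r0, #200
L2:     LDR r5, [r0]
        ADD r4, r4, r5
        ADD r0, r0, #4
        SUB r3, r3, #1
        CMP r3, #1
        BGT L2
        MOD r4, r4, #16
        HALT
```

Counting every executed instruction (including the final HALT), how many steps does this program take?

30

r4=5
r5=10
r3=5
r0=200
r5=M[200]=3
r4=5+3=8
r0=200+4=204
r3=5-1=4
CMP r3, #1  (cmp 4,1)
BGT L2: taken
r5=M[204]=15
r4=8+15=23
r0=204+4=208
r3=4-1=3
CMP r3, #1  (cmp 3,1)
BGT L2: taken
r5=M[208]=23
r4=23+23=46
r0=208+4=212
r3=3-1=2
CMP r3, #1  (cmp 2,1)
BGT L2: taken
r5=M[212]=14
r4=46+14=60
r0=212+4=216
r3=2-1=1
CMP r3, #1  (cmp 1,1)
BGT L2: not taken
r4=60%16=12
halt.
Total executed instructions: 30.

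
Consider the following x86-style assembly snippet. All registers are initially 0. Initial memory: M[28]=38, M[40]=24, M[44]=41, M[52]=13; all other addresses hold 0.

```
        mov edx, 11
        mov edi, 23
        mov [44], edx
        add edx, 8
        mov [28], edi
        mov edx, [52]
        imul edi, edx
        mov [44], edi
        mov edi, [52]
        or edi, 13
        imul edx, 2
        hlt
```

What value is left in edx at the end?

26

after mov edx, 11: edx=11
after mov edi, 23: edi=23
mov [44], edx → M[44]=11
after add edx, 8: edx=11+8=19
mov [28], edi → M[28]=23
after mov edx, [52]: edx=M[52]=13
after imul edi, edx: edi=23*13=299
mov [44], edi → M[44]=299
after mov edi, [52]: edi=M[52]=13
after or edi, 13: edi=13|13=13
after imul edx, 2: edx=13*2=26
halt.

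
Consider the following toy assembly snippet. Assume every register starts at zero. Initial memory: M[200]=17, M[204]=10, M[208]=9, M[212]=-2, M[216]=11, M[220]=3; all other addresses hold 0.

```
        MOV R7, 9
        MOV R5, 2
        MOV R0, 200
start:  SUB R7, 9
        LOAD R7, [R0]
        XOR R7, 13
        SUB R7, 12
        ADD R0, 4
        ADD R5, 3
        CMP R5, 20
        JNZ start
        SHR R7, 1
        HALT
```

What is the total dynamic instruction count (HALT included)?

53

MOV R7, 9 → R7=9
MOV R5, 2 → R5=2
MOV R0, 200 → R0=200
SUB R7, 9 → R7=9-9=0
LOAD R7, [R0] → R7=M[200]=17
XOR R7, 13 → R7=17^13=28
SUB R7, 12 → R7=28-12=16
ADD R0, 4 → R0=200+4=204
ADD R5, 3 → R5=2+3=5
CMP R5, 20  (cmp 5,20)
JNZ start: taken
SUB R7, 9 → R7=16-9=7
LOAD R7, [R0] → R7=M[204]=10
XOR R7, 13 → R7=10^13=7
SUB R7, 12 → R7=7-12=-5
ADD R0, 4 → R0=204+4=208
ADD R5, 3 → R5=5+3=8
CMP R5, 20  (cmp 8,20)
JNZ start: taken
SUB R7, 9 → R7=(-5)-9=-14
LOAD R7, [R0] → R7=M[208]=9
XOR R7, 13 → R7=9^13=4
SUB R7, 12 → R7=4-12=-8
ADD R0, 4 → R0=208+4=212
ADD R5, 3 → R5=8+3=11
CMP R5, 20  (cmp 11,20)
JNZ start: taken
SUB R7, 9 → R7=(-8)-9=-17
LOAD R7, [R0] → R7=M[212]=-2
XOR R7, 13 → R7=(-2)^13=-13
SUB R7, 12 → R7=(-13)-12=-25
ADD R0, 4 → R0=212+4=216
ADD R5, 3 → R5=11+3=14
CMP R5, 20  (cmp 14,20)
JNZ start: taken
SUB R7, 9 → R7=(-25)-9=-34
LOAD R7, [R0] → R7=M[216]=11
XOR R7, 13 → R7=11^13=6
SUB R7, 12 → R7=6-12=-6
ADD R0, 4 → R0=216+4=220
ADD R5, 3 → R5=14+3=17
CMP R5, 20  (cmp 17,20)
JNZ start: taken
SUB R7, 9 → R7=(-6)-9=-15
LOAD R7, [R0] → R7=M[220]=3
XOR R7, 13 → R7=3^13=14
SUB R7, 12 → R7=14-12=2
ADD R0, 4 → R0=220+4=224
ADD R5, 3 → R5=17+3=20
CMP R5, 20  (cmp 20,20)
JNZ start: not taken
SHR R7, 1 → R7=2>>1=1
halt.
Total executed instructions: 53.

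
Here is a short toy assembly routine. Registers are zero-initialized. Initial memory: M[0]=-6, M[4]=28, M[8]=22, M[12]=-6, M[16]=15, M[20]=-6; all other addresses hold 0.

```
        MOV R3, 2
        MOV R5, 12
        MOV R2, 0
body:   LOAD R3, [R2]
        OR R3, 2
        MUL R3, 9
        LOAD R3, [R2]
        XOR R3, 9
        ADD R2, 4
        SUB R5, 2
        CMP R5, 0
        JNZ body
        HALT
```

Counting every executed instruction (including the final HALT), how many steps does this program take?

58

R3=2
R5=12
R2=0
R3=M[0]=-6
R3=(-6)|2=-6
R3=(-6)*9=-54
R3=M[0]=-6
R3=(-6)^9=-13
R2=0+4=4
R5=12-2=10
CMP R5, 0  (cmp 10,0)
JNZ body: taken
R3=M[4]=28
R3=28|2=30
R3=30*9=270
R3=M[4]=28
R3=28^9=21
R2=4+4=8
R5=10-2=8
CMP R5, 0  (cmp 8,0)
JNZ body: taken
R3=M[8]=22
R3=22|2=22
R3=22*9=198
R3=M[8]=22
R3=22^9=31
R2=8+4=12
R5=8-2=6
CMP R5, 0  (cmp 6,0)
JNZ body: taken
R3=M[12]=-6
R3=(-6)|2=-6
R3=(-6)*9=-54
R3=M[12]=-6
R3=(-6)^9=-13
R2=12+4=16
R5=6-2=4
CMP R5, 0  (cmp 4,0)
JNZ body: taken
R3=M[16]=15
R3=15|2=15
R3=15*9=135
R3=M[16]=15
R3=15^9=6
R2=16+4=20
R5=4-2=2
CMP R5, 0  (cmp 2,0)
JNZ body: taken
R3=M[20]=-6
R3=(-6)|2=-6
R3=(-6)*9=-54
R3=M[20]=-6
R3=(-6)^9=-13
R2=20+4=24
R5=2-2=0
CMP R5, 0  (cmp 0,0)
JNZ body: not taken
halt.
Total executed instructions: 58.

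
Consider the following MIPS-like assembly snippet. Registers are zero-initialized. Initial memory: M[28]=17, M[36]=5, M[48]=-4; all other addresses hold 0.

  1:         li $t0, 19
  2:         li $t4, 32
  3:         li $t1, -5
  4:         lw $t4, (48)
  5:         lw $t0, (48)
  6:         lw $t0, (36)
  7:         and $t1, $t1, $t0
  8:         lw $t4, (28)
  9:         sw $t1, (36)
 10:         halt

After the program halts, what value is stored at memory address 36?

li $t0, 19 → $t0=19
li $t4, 32 → $t4=32
li $t1, -5 → $t1=-5
lw $t4, (48) → $t4=M[48]=-4
lw $t0, (48) → $t0=M[48]=-4
lw $t0, (36) → $t0=M[36]=5
and $t1, $t1, $t0 → $t1=(-5)&5=1
lw $t4, (28) → $t4=M[28]=17
sw $t1, (36) → M[36]=1
halt.

1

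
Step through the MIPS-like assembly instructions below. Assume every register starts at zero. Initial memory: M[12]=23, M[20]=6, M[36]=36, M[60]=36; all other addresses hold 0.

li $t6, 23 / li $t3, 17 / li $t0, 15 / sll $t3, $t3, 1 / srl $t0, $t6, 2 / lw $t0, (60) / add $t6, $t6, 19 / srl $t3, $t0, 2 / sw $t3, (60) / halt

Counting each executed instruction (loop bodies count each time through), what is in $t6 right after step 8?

42

after li $t6, 23: $t6=23
after li $t3, 17: $t3=17
after li $t0, 15: $t0=15
after sll $t3, $t3, 1: $t3=17<<1=34
after srl $t0, $t6, 2: $t0=23>>2=5
after lw $t0, (60): $t0=M[60]=36
after add $t6, $t6, 19: $t6=23+19=42
after srl $t3, $t0, 2: $t3=36>>2=9
After step 8: $t6 = 42.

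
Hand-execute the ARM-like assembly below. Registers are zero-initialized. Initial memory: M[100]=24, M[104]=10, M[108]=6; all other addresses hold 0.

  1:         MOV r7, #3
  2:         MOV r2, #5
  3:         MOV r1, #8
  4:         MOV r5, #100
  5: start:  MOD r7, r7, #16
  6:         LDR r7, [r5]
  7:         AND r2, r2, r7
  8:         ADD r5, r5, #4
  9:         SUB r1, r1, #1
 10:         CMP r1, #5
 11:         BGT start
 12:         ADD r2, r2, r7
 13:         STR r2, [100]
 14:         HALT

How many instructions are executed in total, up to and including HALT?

28

after MOV r7, #3: r7=3
after MOV r2, #5: r2=5
after MOV r1, #8: r1=8
after MOV r5, #100: r5=100
after MOD r7, r7, #16: r7=3%16=3
after LDR r7, [r5]: r7=M[100]=24
after AND r2, r2, r7: r2=5&24=0
after ADD r5, r5, #4: r5=100+4=104
after SUB r1, r1, #1: r1=8-1=7
CMP r1, #5  (cmp 7,5)
BGT start: taken
after MOD r7, r7, #16: r7=24%16=8
after LDR r7, [r5]: r7=M[104]=10
after AND r2, r2, r7: r2=0&10=0
after ADD r5, r5, #4: r5=104+4=108
after SUB r1, r1, #1: r1=7-1=6
CMP r1, #5  (cmp 6,5)
BGT start: taken
after MOD r7, r7, #16: r7=10%16=10
after LDR r7, [r5]: r7=M[108]=6
after AND r2, r2, r7: r2=0&6=0
after ADD r5, r5, #4: r5=108+4=112
after SUB r1, r1, #1: r1=6-1=5
CMP r1, #5  (cmp 5,5)
BGT start: not taken
after ADD r2, r2, r7: r2=0+6=6
STR r2, [100] → M[100]=6
halt.
Total executed instructions: 28.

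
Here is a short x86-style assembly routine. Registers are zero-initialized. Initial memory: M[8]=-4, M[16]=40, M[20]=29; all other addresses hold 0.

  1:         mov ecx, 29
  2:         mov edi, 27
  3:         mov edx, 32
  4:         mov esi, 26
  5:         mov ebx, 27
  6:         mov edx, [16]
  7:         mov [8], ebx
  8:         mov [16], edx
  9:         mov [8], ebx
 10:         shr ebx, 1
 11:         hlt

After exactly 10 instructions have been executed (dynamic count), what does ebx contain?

mov ecx, 29 → ecx=29
mov edi, 27 → edi=27
mov edx, 32 → edx=32
mov esi, 26 → esi=26
mov ebx, 27 → ebx=27
mov edx, [16] → edx=M[16]=40
mov [8], ebx → M[8]=27
mov [16], edx → M[16]=40
mov [8], ebx → M[8]=27
shr ebx, 1 → ebx=27>>1=13
After step 10: ebx = 13.

13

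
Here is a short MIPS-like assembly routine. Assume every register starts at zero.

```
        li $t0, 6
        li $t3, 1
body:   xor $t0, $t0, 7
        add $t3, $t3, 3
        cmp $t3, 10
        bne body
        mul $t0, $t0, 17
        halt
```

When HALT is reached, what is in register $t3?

10

li $t0, 6 → $t0=6
li $t3, 1 → $t3=1
xor $t0, $t0, 7 → $t0=6^7=1
add $t3, $t3, 3 → $t3=1+3=4
cmp $t3, 10  (cmp 4,10)
bne body: taken
xor $t0, $t0, 7 → $t0=1^7=6
add $t3, $t3, 3 → $t3=4+3=7
cmp $t3, 10  (cmp 7,10)
bne body: taken
xor $t0, $t0, 7 → $t0=6^7=1
add $t3, $t3, 3 → $t3=7+3=10
cmp $t3, 10  (cmp 10,10)
bne body: not taken
mul $t0, $t0, 17 → $t0=1*17=17
halt.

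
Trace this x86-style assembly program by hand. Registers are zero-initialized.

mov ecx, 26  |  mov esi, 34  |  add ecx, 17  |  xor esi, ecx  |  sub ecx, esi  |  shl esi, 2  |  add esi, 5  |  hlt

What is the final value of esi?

ecx=26
esi=34
ecx=26+17=43
esi=34^43=9
ecx=43-9=34
esi=9<<2=36
esi=36+5=41
halt.

41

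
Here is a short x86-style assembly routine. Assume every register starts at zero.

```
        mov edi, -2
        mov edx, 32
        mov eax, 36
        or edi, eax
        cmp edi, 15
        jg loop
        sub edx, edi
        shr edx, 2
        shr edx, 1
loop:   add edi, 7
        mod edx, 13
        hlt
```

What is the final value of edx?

4

after mov edi, -2: edi=-2
after mov edx, 32: edx=32
after mov eax, 36: eax=36
after or edi, eax: edi=(-2)|36=-2
cmp edi, 15  (cmp -2,15)
jg loop: not taken
after sub edx, edi: edx=32-(-2)=34
after shr edx, 2: edx=34>>2=8
after shr edx, 1: edx=8>>1=4
after add edi, 7: edi=(-2)+7=5
after mod edx, 13: edx=4%13=4
halt.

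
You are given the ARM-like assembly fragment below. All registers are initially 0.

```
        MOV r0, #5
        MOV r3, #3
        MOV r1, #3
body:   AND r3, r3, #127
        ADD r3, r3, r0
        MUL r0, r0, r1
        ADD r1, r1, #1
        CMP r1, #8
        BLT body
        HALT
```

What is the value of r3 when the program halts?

r0=5
r3=3
r1=3
r3=3&127=3
r3=3+5=8
r0=5*3=15
r1=3+1=4
CMP r1, #8  (cmp 4,8)
BLT body: taken
r3=8&127=8
r3=8+15=23
r0=15*4=60
r1=4+1=5
CMP r1, #8  (cmp 5,8)
BLT body: taken
r3=23&127=23
r3=23+60=83
r0=60*5=300
r1=5+1=6
CMP r1, #8  (cmp 6,8)
BLT body: taken
r3=83&127=83
r3=83+300=383
r0=300*6=1800
r1=6+1=7
CMP r1, #8  (cmp 7,8)
BLT body: taken
r3=383&127=127
r3=127+1800=1927
r0=1800*7=12600
r1=7+1=8
CMP r1, #8  (cmp 8,8)
BLT body: not taken
halt.

1927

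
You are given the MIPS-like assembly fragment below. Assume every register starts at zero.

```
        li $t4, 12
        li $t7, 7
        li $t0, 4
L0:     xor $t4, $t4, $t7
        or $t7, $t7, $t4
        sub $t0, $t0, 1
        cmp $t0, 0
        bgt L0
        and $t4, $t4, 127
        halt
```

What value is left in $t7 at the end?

15

li $t4, 12 → $t4=12
li $t7, 7 → $t7=7
li $t0, 4 → $t0=4
xor $t4, $t4, $t7 → $t4=12^7=11
or $t7, $t7, $t4 → $t7=7|11=15
sub $t0, $t0, 1 → $t0=4-1=3
cmp $t0, 0  (cmp 3,0)
bgt L0: taken
xor $t4, $t4, $t7 → $t4=11^15=4
or $t7, $t7, $t4 → $t7=15|4=15
sub $t0, $t0, 1 → $t0=3-1=2
cmp $t0, 0  (cmp 2,0)
bgt L0: taken
xor $t4, $t4, $t7 → $t4=4^15=11
or $t7, $t7, $t4 → $t7=15|11=15
sub $t0, $t0, 1 → $t0=2-1=1
cmp $t0, 0  (cmp 1,0)
bgt L0: taken
xor $t4, $t4, $t7 → $t4=11^15=4
or $t7, $t7, $t4 → $t7=15|4=15
sub $t0, $t0, 1 → $t0=1-1=0
cmp $t0, 0  (cmp 0,0)
bgt L0: not taken
and $t4, $t4, 127 → $t4=4&127=4
halt.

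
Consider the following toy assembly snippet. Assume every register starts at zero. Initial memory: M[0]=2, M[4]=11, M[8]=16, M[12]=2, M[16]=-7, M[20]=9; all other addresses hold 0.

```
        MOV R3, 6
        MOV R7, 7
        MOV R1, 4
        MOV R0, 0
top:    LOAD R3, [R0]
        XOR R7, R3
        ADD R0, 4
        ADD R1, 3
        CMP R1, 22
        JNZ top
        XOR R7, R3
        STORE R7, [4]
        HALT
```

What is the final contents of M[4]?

MOV R3, 6 → R3=6
MOV R7, 7 → R7=7
MOV R1, 4 → R1=4
MOV R0, 0 → R0=0
LOAD R3, [R0] → R3=M[0]=2
XOR R7, R3 → R7=7^2=5
ADD R0, 4 → R0=0+4=4
ADD R1, 3 → R1=4+3=7
CMP R1, 22  (cmp 7,22)
JNZ top: taken
LOAD R3, [R0] → R3=M[4]=11
XOR R7, R3 → R7=5^11=14
ADD R0, 4 → R0=4+4=8
ADD R1, 3 → R1=7+3=10
CMP R1, 22  (cmp 10,22)
JNZ top: taken
LOAD R3, [R0] → R3=M[8]=16
XOR R7, R3 → R7=14^16=30
ADD R0, 4 → R0=8+4=12
ADD R1, 3 → R1=10+3=13
CMP R1, 22  (cmp 13,22)
JNZ top: taken
LOAD R3, [R0] → R3=M[12]=2
XOR R7, R3 → R7=30^2=28
ADD R0, 4 → R0=12+4=16
ADD R1, 3 → R1=13+3=16
CMP R1, 22  (cmp 16,22)
JNZ top: taken
LOAD R3, [R0] → R3=M[16]=-7
XOR R7, R3 → R7=28^(-7)=-27
ADD R0, 4 → R0=16+4=20
ADD R1, 3 → R1=16+3=19
CMP R1, 22  (cmp 19,22)
JNZ top: taken
LOAD R3, [R0] → R3=M[20]=9
XOR R7, R3 → R7=(-27)^9=-20
ADD R0, 4 → R0=20+4=24
ADD R1, 3 → R1=19+3=22
CMP R1, 22  (cmp 22,22)
JNZ top: not taken
XOR R7, R3 → R7=(-20)^9=-27
STORE R7, [4] → M[4]=-27
halt.

-27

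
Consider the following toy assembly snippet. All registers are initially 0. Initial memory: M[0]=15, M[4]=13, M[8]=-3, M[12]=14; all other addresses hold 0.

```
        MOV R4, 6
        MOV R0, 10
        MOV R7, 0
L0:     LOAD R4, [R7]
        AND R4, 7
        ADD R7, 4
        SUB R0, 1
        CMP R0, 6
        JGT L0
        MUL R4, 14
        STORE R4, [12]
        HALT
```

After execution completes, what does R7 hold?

R4=6
R0=10
R7=0
R4=M[0]=15
R4=15&7=7
R7=0+4=4
R0=10-1=9
CMP R0, 6  (cmp 9,6)
JGT L0: taken
R4=M[4]=13
R4=13&7=5
R7=4+4=8
R0=9-1=8
CMP R0, 6  (cmp 8,6)
JGT L0: taken
R4=M[8]=-3
R4=(-3)&7=5
R7=8+4=12
R0=8-1=7
CMP R0, 6  (cmp 7,6)
JGT L0: taken
R4=M[12]=14
R4=14&7=6
R7=12+4=16
R0=7-1=6
CMP R0, 6  (cmp 6,6)
JGT L0: not taken
R4=6*14=84
STORE R4, [12] → M[12]=84
halt.

16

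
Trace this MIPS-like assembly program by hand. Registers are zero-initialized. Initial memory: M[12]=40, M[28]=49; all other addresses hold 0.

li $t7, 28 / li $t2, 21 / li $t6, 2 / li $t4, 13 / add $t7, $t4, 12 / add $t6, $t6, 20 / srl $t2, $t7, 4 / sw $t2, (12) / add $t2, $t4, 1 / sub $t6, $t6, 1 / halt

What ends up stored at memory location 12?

li $t7, 28 → $t7=28
li $t2, 21 → $t2=21
li $t6, 2 → $t6=2
li $t4, 13 → $t4=13
add $t7, $t4, 12 → $t7=13+12=25
add $t6, $t6, 20 → $t6=2+20=22
srl $t2, $t7, 4 → $t2=25>>4=1
sw $t2, (12) → M[12]=1
add $t2, $t4, 1 → $t2=13+1=14
sub $t6, $t6, 1 → $t6=22-1=21
halt.

1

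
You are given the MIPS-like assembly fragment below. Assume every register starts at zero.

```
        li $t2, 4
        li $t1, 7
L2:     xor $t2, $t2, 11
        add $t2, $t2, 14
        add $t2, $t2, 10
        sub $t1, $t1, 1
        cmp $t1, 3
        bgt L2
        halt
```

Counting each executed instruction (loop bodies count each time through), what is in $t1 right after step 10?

6

li $t2, 4 → $t2=4
li $t1, 7 → $t1=7
xor $t2, $t2, 11 → $t2=4^11=15
add $t2, $t2, 14 → $t2=15+14=29
add $t2, $t2, 10 → $t2=29+10=39
sub $t1, $t1, 1 → $t1=7-1=6
cmp $t1, 3  (cmp 6,3)
bgt L2: taken
xor $t2, $t2, 11 → $t2=39^11=44
add $t2, $t2, 14 → $t2=44+14=58
After step 10: $t1 = 6.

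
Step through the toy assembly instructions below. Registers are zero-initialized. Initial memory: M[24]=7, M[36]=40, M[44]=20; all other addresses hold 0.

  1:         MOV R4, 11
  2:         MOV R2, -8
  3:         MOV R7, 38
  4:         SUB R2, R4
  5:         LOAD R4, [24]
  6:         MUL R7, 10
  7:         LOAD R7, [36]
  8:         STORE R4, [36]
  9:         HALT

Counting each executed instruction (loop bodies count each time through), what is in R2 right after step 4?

-19

R4=11
R2=-8
R7=38
R2=(-8)-11=-19
After step 4: R2 = -19.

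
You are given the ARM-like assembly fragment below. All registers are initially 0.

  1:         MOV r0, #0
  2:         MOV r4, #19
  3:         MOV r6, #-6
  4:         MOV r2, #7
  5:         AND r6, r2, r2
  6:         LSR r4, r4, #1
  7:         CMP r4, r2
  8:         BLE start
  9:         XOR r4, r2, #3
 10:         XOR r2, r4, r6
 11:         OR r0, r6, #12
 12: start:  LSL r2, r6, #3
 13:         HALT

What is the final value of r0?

15

MOV r0, #0 → r0=0
MOV r4, #19 → r4=19
MOV r6, #-6 → r6=-6
MOV r2, #7 → r2=7
AND r6, r2, r2 → r6=7&7=7
LSR r4, r4, #1 → r4=19>>1=9
CMP r4, r2  (cmp 9,7)
BLE start: not taken
XOR r4, r2, #3 → r4=7^3=4
XOR r2, r4, r6 → r2=4^7=3
OR r0, r6, #12 → r0=7|12=15
LSL r2, r6, #3 → r2=7<<3=56
halt.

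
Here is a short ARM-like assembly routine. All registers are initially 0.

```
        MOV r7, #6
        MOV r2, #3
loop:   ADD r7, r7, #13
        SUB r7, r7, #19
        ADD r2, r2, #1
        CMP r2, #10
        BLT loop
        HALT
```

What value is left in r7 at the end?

MOV r7, #6 → r7=6
MOV r2, #3 → r2=3
ADD r7, r7, #13 → r7=6+13=19
SUB r7, r7, #19 → r7=19-19=0
ADD r2, r2, #1 → r2=3+1=4
CMP r2, #10  (cmp 4,10)
BLT loop: taken
ADD r7, r7, #13 → r7=0+13=13
SUB r7, r7, #19 → r7=13-19=-6
ADD r2, r2, #1 → r2=4+1=5
CMP r2, #10  (cmp 5,10)
BLT loop: taken
ADD r7, r7, #13 → r7=(-6)+13=7
SUB r7, r7, #19 → r7=7-19=-12
ADD r2, r2, #1 → r2=5+1=6
CMP r2, #10  (cmp 6,10)
BLT loop: taken
ADD r7, r7, #13 → r7=(-12)+13=1
SUB r7, r7, #19 → r7=1-19=-18
ADD r2, r2, #1 → r2=6+1=7
CMP r2, #10  (cmp 7,10)
BLT loop: taken
ADD r7, r7, #13 → r7=(-18)+13=-5
SUB r7, r7, #19 → r7=(-5)-19=-24
ADD r2, r2, #1 → r2=7+1=8
CMP r2, #10  (cmp 8,10)
BLT loop: taken
ADD r7, r7, #13 → r7=(-24)+13=-11
SUB r7, r7, #19 → r7=(-11)-19=-30
ADD r2, r2, #1 → r2=8+1=9
CMP r2, #10  (cmp 9,10)
BLT loop: taken
ADD r7, r7, #13 → r7=(-30)+13=-17
SUB r7, r7, #19 → r7=(-17)-19=-36
ADD r2, r2, #1 → r2=9+1=10
CMP r2, #10  (cmp 10,10)
BLT loop: not taken
halt.

-36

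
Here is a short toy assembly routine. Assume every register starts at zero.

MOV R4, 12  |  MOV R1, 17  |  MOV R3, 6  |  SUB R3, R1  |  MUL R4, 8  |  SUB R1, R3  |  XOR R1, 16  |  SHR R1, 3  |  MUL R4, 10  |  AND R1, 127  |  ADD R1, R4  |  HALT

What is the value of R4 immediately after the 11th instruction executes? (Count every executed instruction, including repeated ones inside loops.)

after MOV R4, 12: R4=12
after MOV R1, 17: R1=17
after MOV R3, 6: R3=6
after SUB R3, R1: R3=6-17=-11
after MUL R4, 8: R4=12*8=96
after SUB R1, R3: R1=17-(-11)=28
after XOR R1, 16: R1=28^16=12
after SHR R1, 3: R1=12>>3=1
after MUL R4, 10: R4=96*10=960
after AND R1, 127: R1=1&127=1
after ADD R1, R4: R1=1+960=961
After step 11: R4 = 960.

960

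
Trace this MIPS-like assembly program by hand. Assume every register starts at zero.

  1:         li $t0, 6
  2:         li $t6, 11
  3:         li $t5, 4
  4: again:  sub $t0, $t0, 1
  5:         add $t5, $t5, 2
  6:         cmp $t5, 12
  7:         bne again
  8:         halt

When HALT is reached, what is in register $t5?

after li $t0, 6: $t0=6
after li $t6, 11: $t6=11
after li $t5, 4: $t5=4
after sub $t0, $t0, 1: $t0=6-1=5
after add $t5, $t5, 2: $t5=4+2=6
cmp $t5, 12  (cmp 6,12)
bne again: taken
after sub $t0, $t0, 1: $t0=5-1=4
after add $t5, $t5, 2: $t5=6+2=8
cmp $t5, 12  (cmp 8,12)
bne again: taken
after sub $t0, $t0, 1: $t0=4-1=3
after add $t5, $t5, 2: $t5=8+2=10
cmp $t5, 12  (cmp 10,12)
bne again: taken
after sub $t0, $t0, 1: $t0=3-1=2
after add $t5, $t5, 2: $t5=10+2=12
cmp $t5, 12  (cmp 12,12)
bne again: not taken
halt.

12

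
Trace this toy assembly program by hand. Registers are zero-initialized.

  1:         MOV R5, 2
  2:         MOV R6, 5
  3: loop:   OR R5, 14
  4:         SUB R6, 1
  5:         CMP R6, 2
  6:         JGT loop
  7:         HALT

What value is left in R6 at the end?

2

after MOV R5, 2: R5=2
after MOV R6, 5: R6=5
after OR R5, 14: R5=2|14=14
after SUB R6, 1: R6=5-1=4
CMP R6, 2  (cmp 4,2)
JGT loop: taken
after OR R5, 14: R5=14|14=14
after SUB R6, 1: R6=4-1=3
CMP R6, 2  (cmp 3,2)
JGT loop: taken
after OR R5, 14: R5=14|14=14
after SUB R6, 1: R6=3-1=2
CMP R6, 2  (cmp 2,2)
JGT loop: not taken
halt.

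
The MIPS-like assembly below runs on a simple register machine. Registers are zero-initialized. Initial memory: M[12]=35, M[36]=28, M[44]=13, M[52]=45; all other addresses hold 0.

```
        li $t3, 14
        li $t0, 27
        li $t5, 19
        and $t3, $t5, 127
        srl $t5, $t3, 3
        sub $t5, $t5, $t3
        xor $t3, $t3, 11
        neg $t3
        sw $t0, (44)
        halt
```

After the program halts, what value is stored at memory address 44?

27

after li $t3, 14: $t3=14
after li $t0, 27: $t0=27
after li $t5, 19: $t5=19
after and $t3, $t5, 127: $t3=19&127=19
after srl $t5, $t3, 3: $t5=19>>3=2
after sub $t5, $t5, $t3: $t5=2-19=-17
after xor $t3, $t3, 11: $t3=19^11=24
after neg $t3: $t3=-(24)=-24
sw $t0, (44) → M[44]=27
halt.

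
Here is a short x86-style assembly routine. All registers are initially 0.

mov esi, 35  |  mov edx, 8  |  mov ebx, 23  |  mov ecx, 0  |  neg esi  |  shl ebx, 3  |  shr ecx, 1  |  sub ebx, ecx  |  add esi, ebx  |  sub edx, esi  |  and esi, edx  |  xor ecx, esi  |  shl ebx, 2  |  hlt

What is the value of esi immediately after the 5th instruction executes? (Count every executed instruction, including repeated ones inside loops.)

-35

mov esi, 35 → esi=35
mov edx, 8 → edx=8
mov ebx, 23 → ebx=23
mov ecx, 0 → ecx=0
neg esi → esi=-(35)=-35
After step 5: esi = -35.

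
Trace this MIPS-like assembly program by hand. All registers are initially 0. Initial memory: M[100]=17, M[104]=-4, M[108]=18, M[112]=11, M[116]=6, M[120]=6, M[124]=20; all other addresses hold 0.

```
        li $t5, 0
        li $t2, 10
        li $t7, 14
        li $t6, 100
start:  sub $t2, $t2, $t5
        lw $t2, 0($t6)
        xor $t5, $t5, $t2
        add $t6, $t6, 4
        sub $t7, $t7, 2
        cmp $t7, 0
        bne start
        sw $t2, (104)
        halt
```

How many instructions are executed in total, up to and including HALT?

55

$t5=0
$t2=10
$t7=14
$t6=100
$t2=10-0=10
$t2=M[100]=17
$t5=0^17=17
$t6=100+4=104
$t7=14-2=12
cmp $t7, 0  (cmp 12,0)
bne start: taken
$t2=17-17=0
$t2=M[104]=-4
$t5=17^(-4)=-19
$t6=104+4=108
$t7=12-2=10
cmp $t7, 0  (cmp 10,0)
bne start: taken
$t2=(-4)-(-19)=15
$t2=M[108]=18
$t5=(-19)^18=-1
$t6=108+4=112
$t7=10-2=8
cmp $t7, 0  (cmp 8,0)
bne start: taken
$t2=18-(-1)=19
$t2=M[112]=11
$t5=(-1)^11=-12
$t6=112+4=116
$t7=8-2=6
cmp $t7, 0  (cmp 6,0)
bne start: taken
$t2=11-(-12)=23
$t2=M[116]=6
$t5=(-12)^6=-14
$t6=116+4=120
$t7=6-2=4
cmp $t7, 0  (cmp 4,0)
bne start: taken
$t2=6-(-14)=20
$t2=M[120]=6
$t5=(-14)^6=-12
$t6=120+4=124
$t7=4-2=2
cmp $t7, 0  (cmp 2,0)
bne start: taken
$t2=6-(-12)=18
$t2=M[124]=20
$t5=(-12)^20=-32
$t6=124+4=128
$t7=2-2=0
cmp $t7, 0  (cmp 0,0)
bne start: not taken
sw $t2, (104) → M[104]=20
halt.
Total executed instructions: 55.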